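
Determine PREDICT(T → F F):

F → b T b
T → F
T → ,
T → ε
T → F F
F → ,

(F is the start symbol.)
{ ',', 'b' }

PREDICT(T → F F) = (FIRST(RHS) \ {ε}) ∪ (FOLLOW(T) if ε ∈ FIRST(RHS), i.e. RHS ⇒* ε)
FIRST(F) = { ',', 'b' }
FIRST(F F) = { ',', 'b' }
ε ∉ FIRST(F F), so FOLLOW(T) is not added.
PREDICT(T → F F) = { ',', 'b' }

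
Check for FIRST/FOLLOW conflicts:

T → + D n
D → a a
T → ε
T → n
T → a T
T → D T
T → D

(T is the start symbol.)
A FIRST/FOLLOW conflict occurs when a non-terminal N has a nullable alternative N → β (β ⇒* ε) and another alternative N → α with FIRST(α) ∩ FOLLOW(N) ≠ ∅: on such a lookahead the parser cannot decide between expanding α and letting N vanish via β.

Nullable non-terminals: T.
FIRST sets used below: FIRST(D) = { 'a' }

T: nullable alternative(s) T → ε; FOLLOW(T) = { $ }
  T → + D n: FIRST \ {ε} = { '+' } — disjoint from FOLLOW(T)
  T → ε: FIRST \ {ε} = { } — this is the only nullable alternative, skip
  T → n: FIRST \ {ε} = { 'n' } — disjoint from FOLLOW(T)
  T → a T: FIRST \ {ε} = { 'a' } — disjoint from FOLLOW(T)
  T → D T: FIRST \ {ε} = { 'a' } — disjoint from FOLLOW(T)
  T → D: FIRST \ {ε} = { 'a' } — disjoint from FOLLOW(T)

D has no nullable alternative, so no FIRST/FOLLOW check is needed there.

No FIRST/FOLLOW conflicts found.

Answer: No FIRST/FOLLOW conflicts.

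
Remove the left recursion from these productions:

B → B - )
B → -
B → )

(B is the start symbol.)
B is directly left-recursive. The standard transformation for
  A → A α₁ | ... | A α_m | β₁ | ... | β_n
is
  A  → β₁ A' | ... | β_n A'
  A' → α₁ A' | ... | α_m A' | ε

B → - becomes B → - B'
B → ) becomes B → ) B'
B → B - ) becomes B' → - ) B'
Add B' → ε

Resulting grammar:
B → - B'
B → ) B'
B' → - ) B'
B' → ε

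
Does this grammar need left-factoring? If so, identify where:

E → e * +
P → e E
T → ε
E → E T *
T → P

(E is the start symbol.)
Left-factoring is needed when two productions for the same non-terminal
share a common prefix on the right-hand side.

Productions for E:
  E → e * +
  E → E T *
Productions for T:
  T → ε
  T → P

No common prefixes found.

Answer: No, left-factoring is not needed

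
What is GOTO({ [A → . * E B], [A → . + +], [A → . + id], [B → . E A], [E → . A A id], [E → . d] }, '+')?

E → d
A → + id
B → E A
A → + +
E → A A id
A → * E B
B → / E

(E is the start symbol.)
GOTO(I, '+') = CLOSURE({ [A → αX.β] : [A → α.Xβ] ∈ I, X = '+' })

Items with dot before '+', with the dot advanced:
  [A → . + +] → [A → + . +]
  [A → . + id] → [A → + . id]
Closure adds nothing (no advanced item has the dot before a non-terminal).

GOTO = { [A → + . +], [A → + . id] }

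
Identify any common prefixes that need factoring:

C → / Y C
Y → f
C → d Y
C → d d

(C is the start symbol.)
Left-factoring is needed when two productions for the same non-terminal
share a common prefix on the right-hand side.

Productions for C:
  C → / Y C
  C → d Y
  C → d d

Found common prefix 'd' in productions for C

Answer: Yes, C has productions with common prefix 'd'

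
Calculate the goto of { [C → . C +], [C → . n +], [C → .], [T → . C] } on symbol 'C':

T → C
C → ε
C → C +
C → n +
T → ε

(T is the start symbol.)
{ [C → C . +], [T → C .] }

GOTO(I, 'C') = CLOSURE({ [A → αX.β] : [A → α.Xβ] ∈ I, X = 'C' })

Items with dot before 'C', with the dot advanced:
  [C → . C +] → [C → C . +]
  [T → . C] → [T → C .]
Closure adds nothing (no advanced item has the dot before a non-terminal).

GOTO = { [C → C . +], [T → C .] }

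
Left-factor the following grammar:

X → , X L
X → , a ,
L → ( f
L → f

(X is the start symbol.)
Left-factoring transforms A → αβ₁ | αβ₂ into A → αA' and A' → β₁ | β₂
(α is the longest common prefix among the alternatives). Repeat until
no nonterminal has two alternatives with a common prefix.

Round 1: X has alternatives sharing prefix ','. Introduce X': X → , X'
  Add: X' → X L
  Add: X' → a ,

No remaining common prefixes — done.

Resulting grammar:
X → , X'
X' → X L
X' → a ,
L → ( f
L → f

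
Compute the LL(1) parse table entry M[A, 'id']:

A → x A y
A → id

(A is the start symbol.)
To find M[A, 'id'], we find productions for A where 'id' is in the predict set (PREDICT(N → α) = (FIRST(α) \ {ε}) ∪ (FOLLOW(N) if α ⇒* ε)).

A → x A y: PREDICT = { 'x' }
A → id: PREDICT = { 'id' }
  'id' is in predict set, so this production goes in M[A, 'id']

M[A, 'id'] = A → id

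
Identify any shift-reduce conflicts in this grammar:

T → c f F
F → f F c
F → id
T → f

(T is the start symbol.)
No shift-reduce conflicts

Augment with T' → T and build the canonical LR(0) collection (I0 = CLOSURE({[T' → . T]}), then GOTO on every symbol after a dot until no new states appear). It has 10 states:
  I0: { [T → . c f F], [T → . f], [T' → . T] }  — shift
  I1: { [T' → T .] }  — accept
  I2: { [T → c . f F] }  — shift
  I3: { [T → f .] }  — reduce
  I4: { [F → . f F c], [F → . id], [T → c f . F] }  — shift
  I5: { [T → c f F .] }  — reduce
  I6: { [F → . f F c], [F → . id], [F → f . F c] }  — shift
  I7: { [F → id .] }  — reduce
  I8: { [F → f F . c] }  — shift
  I9: { [F → f F c .] }  — reduce

No state contains both a complete item and a shift item.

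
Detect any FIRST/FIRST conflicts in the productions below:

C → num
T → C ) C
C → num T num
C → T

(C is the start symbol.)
FIRST sets of the non-terminals at (or reachable through a nullable prefix from) the front of some alternative:
  FIRST(T) = { 'num' }

Productions for C:
  C → num: FIRST = { 'num' }
  C → num T num: FIRST = { 'num' }
  C → T: FIRST = { 'num' }
T has only one production, so no FIRST/FIRST conflict is possible there.

Conflict for C: C → num and C → num T num
  Overlap: { 'num' }
Conflict for C: C → num and C → T
  Overlap: { 'num' }
Conflict for C: C → num T num and C → T
  Overlap: { 'num' }

Answer: Yes. C → num / C → num T num on { 'num' }; C → num / C → T on { 'num' }; C → num T num / C → T on { 'num' }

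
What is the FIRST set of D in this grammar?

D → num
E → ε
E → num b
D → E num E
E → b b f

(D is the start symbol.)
To compute FIRST(D), examine every production with D on the left-hand side, reading each right-hand side left to right until a non-nullable symbol is reached.

FIRST sets of the other non-terminals involved (by the same procedure, iterated to a fixed point):
  FIRST(E) = { 'b', 'num', ε }

From D → num:
  - num is a terminal: add 'num' and stop
From D → E num E:
  - E is a non-terminal: add FIRST(E) \ {ε} = { 'b', 'num' }
    E is nullable, so continue to the next symbol
  - num is a terminal: add 'num' and stop

Collecting: FIRST(D) = { 'b', 'num' }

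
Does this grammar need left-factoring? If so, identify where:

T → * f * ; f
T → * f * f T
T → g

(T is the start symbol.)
Yes, T has productions with common prefix '* f *'

Left-factoring is needed when two productions for the same non-terminal
share a common prefix on the right-hand side.

Productions for T:
  T → * f * ; f
  T → * f * f T
  T → g

Found common prefix '* f *' in productions for T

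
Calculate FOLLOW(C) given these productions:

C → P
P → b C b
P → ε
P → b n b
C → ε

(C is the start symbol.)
C is the start symbol, so $ ∈ FOLLOW(C).
In P → b C b: C is followed by b, add FIRST(b) \ {ε} = { 'b' }

Taking the union: FOLLOW(C) = { $, 'b' }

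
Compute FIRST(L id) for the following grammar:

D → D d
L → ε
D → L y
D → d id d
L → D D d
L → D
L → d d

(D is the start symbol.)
FIRST sets of the non-terminals involved (from the grammar, by fixed-point iteration):
  FIRST(L) = { 'd', 'y', ε }

To compute FIRST(L id), process the symbols left to right:
Symbol L is a non-terminal. Add FIRST(L) \ {ε} = { 'd', 'y' }
L is nullable (ε ∈ FIRST(L)), continue to the next symbol.
Symbol id is a terminal. Add 'id' and stop.
FIRST(L id) = { 'd', 'id', 'y' }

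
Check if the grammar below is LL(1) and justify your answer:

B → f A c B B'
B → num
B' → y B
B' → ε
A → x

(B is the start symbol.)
Relevant sets:
  FOLLOW(B') = { $, 'y' }

For B:
  PREDICT(B → f A c B B') = { 'f' }
  PREDICT(B → num) = { 'num' }
For B':
  PREDICT(B' → y B) = { 'y' }
  PREDICT(B' → ε) = { $, 'y' }
A has a single production, so nothing to check there.

Conflict found: Predict set conflict for B': { 'y' }
The grammar is NOT LL(1).

Answer: No. Predict set conflict for B': { 'y' }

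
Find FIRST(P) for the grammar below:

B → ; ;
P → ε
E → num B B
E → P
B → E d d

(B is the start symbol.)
From P → ε:
  - ε-production, so ε ∈ FIRST(P)

Collecting: FIRST(P) = { ε }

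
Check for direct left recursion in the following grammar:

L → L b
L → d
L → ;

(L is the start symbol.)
L → L b: LEFT RECURSIVE (starts with L)
L → d: starts with d
L → ;: starts with ';'

The grammar has direct left recursion on: L.

Answer: Yes, L is left-recursive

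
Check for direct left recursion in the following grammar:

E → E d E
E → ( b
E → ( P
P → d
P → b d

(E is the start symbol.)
Direct left recursion occurs when N → N α for some non-terminal N (the right-hand side begins with the left-hand side itself).

E → E d E: LEFT RECURSIVE (starts with E)
E → ( b: starts with '('
E → ( P: starts with '('
P → d: starts with d
P → b d: starts with b

The grammar has direct left recursion on: E.

Answer: Yes, E is left-recursive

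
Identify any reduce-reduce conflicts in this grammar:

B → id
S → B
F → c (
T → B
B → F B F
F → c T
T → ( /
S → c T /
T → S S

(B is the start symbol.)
A reduce-reduce conflict occurs when an LR(0) state has two complete items [A → α .] and [B → β .] — both call for a reduction, and with no lookahead the parser cannot choose between them.

Augment with B' → B and build the canonical LR(0) collection (I0 = CLOSURE({[B' → . B]}), then GOTO on every symbol after a dot until no new states appear). It has 17 states:
  I0: { [B → . F B F], [B → . id], [B' → . B], [F → . c (], [F → . c T] }  — shift
  I1: { [B' → B .] }  — accept
  I2: { [B → . F B F], [B → . id], [B → F . B F], [F → . c (], [F → . c T] }  — shift
  I3: { [B → . F B F], [B → . id], [F → . c (], [F → . c T], [F → c . (], [F → c . T], [S → . B], [S → . c T /], [T → . ( /], [T → . B], [T → . S S] }  — shift
  I4: { [B → id .] }  — reduce
  I5: { [F → c ( .], [T → ( . /] }  — shift, reduce
  I6: { [S → B .], [T → B .] }  — 2 reduces
  I7: { [B → . F B F], [B → . id], [F → . c (], [F → . c T], [S → . B], [S → . c T /], [T → S . S] }  — shift
  I8: { [F → c T .] }  — reduce
  I9: { [B → . F B F], [B → . id], [F → . c (], [F → . c T], [F → c . (], [F → c . T], [S → . B], [S → . c T /], [S → c . T /], [T → . ( /], [T → . B], [T → . S S] }  — shift
  I10: { [F → c T .], [S → c T . /] }  — shift, reduce
  I11: { [S → c T / .] }  — reduce
  I12: { [S → B .] }  — reduce
  I13: { [T → S S .] }  — reduce
  I14: { [T → ( / .] }  — reduce
  I15: { [B → F B . F], [F → . c (], [F → . c T] }  — shift
  I16: { [B → F B F .] }  — reduce

I6 contains complete items [S → B .], [T → B .] — reduce-reduce conflict.

Answer: Yes — I6: [S → B .] vs [T → B .]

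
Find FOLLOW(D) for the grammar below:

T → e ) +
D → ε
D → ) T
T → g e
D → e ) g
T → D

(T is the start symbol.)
{ $ }

To compute FOLLOW(D), find every occurrence of D on a right-hand side N → α D β: add FIRST(β) \ {ε}, and if β is empty or nullable also add FOLLOW(N). Iterate to a fixed point.

In T → D: D is at the end, add FOLLOW(T)

The FOLLOW sets referred to above (computed the same way, to a fixed point):
  FOLLOW(T) = { $ }

Taking the union: FOLLOW(D) = { $ }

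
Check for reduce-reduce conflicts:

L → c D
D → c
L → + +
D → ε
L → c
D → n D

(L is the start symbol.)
A reduce-reduce conflict occurs when an LR(0) state has two complete items [A → α .] and [B → β .] — both call for a reduction, and with no lookahead the parser cannot choose between them.

Augment with L' → L and build the canonical LR(0) collection (I0 = CLOSURE({[L' → . L]}), then GOTO on every symbol after a dot until no new states appear). It has 9 states:
  I0: { [L → . + +], [L → . c D], [L → . c], [L' → . L] }  — shift
  I1: { [L → + . +] }  — shift
  I2: { [L' → L .] }  — accept
  I3: { [D → . c], [D → . n D], [D → .], [L → c . D], [L → c .] }  — shift, 2 reduces
  I4: { [L → c D .] }  — reduce
  I5: { [D → c .] }  — reduce
  I6: { [D → . c], [D → . n D], [D → .], [D → n . D] }  — shift, reduce
  I7: { [D → n D .] }  — reduce
  I8: { [L → + + .] }  — reduce

I3 contains complete items [D → .], [L → c .] — reduce-reduce conflict.

Answer: Yes — I3: [D → .] vs [L → c .]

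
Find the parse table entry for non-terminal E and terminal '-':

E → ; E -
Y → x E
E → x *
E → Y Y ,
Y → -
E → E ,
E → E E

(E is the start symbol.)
E → Y Y ,, E → E ,, E → E E

To find M[E, '-'], we find productions for E where '-' is in the predict set (PREDICT(N → α) = (FIRST(α) \ {ε}) ∪ (FOLLOW(N) if α ⇒* ε)).

Relevant sets:
  FIRST(Y) = { '-', 'x' }
  FIRST(E) = { '-', ';', 'x' }

E → ; E -: PREDICT = { ';' }
E → x *: PREDICT = { 'x' }
E → Y Y ,: PREDICT = { '-', 'x' }
  '-' is in predict set, so this production goes in M[E, '-']
E → E ,: PREDICT = { '-', ';', 'x' }
  '-' is in predict set, so this production goes in M[E, '-']
E → E E: PREDICT = { '-', ';', 'x' }
  '-' is in predict set, so this production goes in M[E, '-']

M[E, '-'] = E → Y Y ,, E → E ,, E → E E  (a multiply-defined cell — the grammar is not LL(1))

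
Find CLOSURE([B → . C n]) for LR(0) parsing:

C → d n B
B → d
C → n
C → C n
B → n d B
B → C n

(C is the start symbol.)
Start with: [B → . C n]
  [B → . C n] has the dot before C: add [C → . d n B], [C → . n], [C → . C n]
No further items can be added.

CLOSURE = { [B → . C n], [C → . C n], [C → . d n B], [C → . n] }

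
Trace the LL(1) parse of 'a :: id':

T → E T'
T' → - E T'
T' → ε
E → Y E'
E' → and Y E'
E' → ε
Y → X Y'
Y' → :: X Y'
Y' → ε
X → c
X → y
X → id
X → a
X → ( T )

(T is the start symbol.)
Stack is shown with the top on the left.

Stack            Input      Action
----------------------------------
T $              a :: id $  output T → E T'
E T' $           a :: id $  output E → Y E'
Y E' T' $        a :: id $  output Y → X Y'
X Y' E' T' $     a :: id $  output X → a
a Y' E' T' $     a :: id $  match 'a'
Y' E' T' $       :: id $    output Y' → :: X Y'
:: X Y' E' T' $  :: id $    match '::'
X Y' E' T' $     id $       output X → id
id Y' E' T' $    id $       match 'id'
Y' E' T' $       $          output Y' → ε
E' T' $          $          output E' → ε
T' $             $          output T' → ε
$                $          accept

The string is accepted.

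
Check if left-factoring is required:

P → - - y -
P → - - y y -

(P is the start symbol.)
Left-factoring is needed when two productions for the same non-terminal
share a common prefix on the right-hand side.

Productions for P:
  P → - - y -
  P → - - y y -

Found common prefix '- - y' in productions for P

Answer: Yes, P has productions with common prefix '- - y'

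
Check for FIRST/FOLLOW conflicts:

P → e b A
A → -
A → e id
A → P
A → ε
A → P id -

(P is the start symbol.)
No FIRST/FOLLOW conflicts.

A FIRST/FOLLOW conflict occurs when a non-terminal N has a nullable alternative N → β (β ⇒* ε) and another alternative N → α with FIRST(α) ∩ FOLLOW(N) ≠ ∅: on such a lookahead the parser cannot decide between expanding α and letting N vanish via β.

Nullable non-terminals: A.
FIRST sets used below: FIRST(P) = { 'e' }

A: nullable alternative(s) A → ε; FOLLOW(A) = { $, 'id' }
  A → -: FIRST \ {ε} = { '-' } — disjoint from FOLLOW(A)
  A → e id: FIRST \ {ε} = { 'e' } — disjoint from FOLLOW(A)
  A → P: FIRST \ {ε} = { 'e' } — disjoint from FOLLOW(A)
  A → ε: FIRST \ {ε} = { } — this is the only nullable alternative, skip
  A → P id -: FIRST \ {ε} = { 'e' } — disjoint from FOLLOW(A)

P has no nullable alternative, so no FIRST/FOLLOW check is needed there.

No FIRST/FOLLOW conflicts found.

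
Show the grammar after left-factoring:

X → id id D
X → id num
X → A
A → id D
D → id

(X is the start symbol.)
X → id X'
X' → id D
X' → num
X → A
A → id D
D → id

Left-factoring transforms A → αβ₁ | αβ₂ into A → αA' and A' → β₁ | β₂
(α is the longest common prefix among the alternatives). Repeat until
no nonterminal has two alternatives with a common prefix.

Round 1: X has alternatives sharing prefix 'id'. Introduce X': X → id X'
  Add: X' → id D
  Add: X' → num

No remaining common prefixes — done.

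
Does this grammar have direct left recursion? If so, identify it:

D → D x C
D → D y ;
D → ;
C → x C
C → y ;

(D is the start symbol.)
Yes, D is left-recursive

D → D x C: LEFT RECURSIVE (starts with D)
D → D y ;: LEFT RECURSIVE (starts with D)
D → ;: starts with ';'
C → x C: starts with x
C → y ;: starts with y

The grammar has direct left recursion on: D.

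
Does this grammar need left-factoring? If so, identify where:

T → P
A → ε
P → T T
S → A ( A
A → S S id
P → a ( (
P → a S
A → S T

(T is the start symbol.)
Left-factoring is needed when two productions for the same non-terminal
share a common prefix on the right-hand side.

Productions for A:
  A → ε
  A → S S id
  A → S T
Productions for P:
  P → T T
  P → a ( (
  P → a S

Found common prefix 'S' in productions for A
Found common prefix 'a' in productions for P

Answer: Yes, A has productions with common prefix 'S'; P has productions with common prefix 'a'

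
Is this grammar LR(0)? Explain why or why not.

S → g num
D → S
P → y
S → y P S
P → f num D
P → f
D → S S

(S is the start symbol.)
No. Shift-reduce conflict between [P → f .] and [P → f . num D]

A grammar is LR(0) if no state in the canonical LR(0) collection has:
  - both a shift item (dot before a terminal) and a complete item (shift-reduce conflict), or
  - two or more complete items (reduce-reduce conflict; the accept item [S' → S .] counts as a complete item here).

Augment with S' → S and build the canonical LR(0) collection (I0 = CLOSURE({[S' → . S]}), then GOTO on every symbol after a dot until no new states appear). It has 13 states:
  I0: { [S → . g num], [S → . y P S], [S' → . S] }  — shift
  I1: { [S' → S .] }  — accept
  I2: { [S → g . num] }  — shift
  I3: { [P → . f num D], [P → . f], [P → . y], [S → y . P S] }  — shift
  I4: { [S → . g num], [S → . y P S], [S → y P . S] }  — shift
  I5: { [P → f . num D], [P → f .] }  — shift, reduce
  I6: { [P → y .] }  — reduce
  I7: { [D → . S S], [D → . S], [P → f num . D], [S → . g num], [S → . y P S] }  — shift
  I8: { [P → f num D .] }  — reduce
  I9: { [D → S . S], [D → S .], [S → . g num], [S → . y P S] }  — shift, reduce
  I10: { [D → S S .] }  — reduce
  I11: { [S → y P S .] }  — reduce
  I12: { [S → g num .] }  — reduce

Conflict in state I5:
  Shift-reduce conflict between [P → f .] and [P → f . num D]
So the grammar is NOT LR(0).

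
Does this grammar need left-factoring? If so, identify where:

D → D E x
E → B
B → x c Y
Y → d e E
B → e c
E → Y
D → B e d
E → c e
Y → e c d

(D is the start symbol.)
No, left-factoring is not needed

Left-factoring is needed when two productions for the same non-terminal
share a common prefix on the right-hand side.

Productions for D:
  D → D E x
  D → B e d
Productions for E:
  E → B
  E → Y
  E → c e
Productions for B:
  B → x c Y
  B → e c
Productions for Y:
  Y → d e E
  Y → e c d

No common prefixes found.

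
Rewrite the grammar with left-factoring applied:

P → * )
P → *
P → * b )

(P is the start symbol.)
Left-factoring transforms A → αβ₁ | αβ₂ into A → αA' and A' → β₁ | β₂
(α is the longest common prefix among the alternatives). Repeat until
no nonterminal has two alternatives with a common prefix.

Round 1: P has alternatives sharing prefix '*'. Introduce P': P → * P'
  Add: P' → )
  Add: P' → ε
  Add: P' → b )

No remaining common prefixes — done.

Resulting grammar:
P → * P'
P' → )
P' → ε
P' → b )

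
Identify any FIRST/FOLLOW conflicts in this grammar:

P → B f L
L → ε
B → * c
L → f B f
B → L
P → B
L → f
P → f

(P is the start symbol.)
A FIRST/FOLLOW conflict occurs when a non-terminal N has a nullable alternative N → β (β ⇒* ε) and another alternative N → α with FIRST(α) ∩ FOLLOW(N) ≠ ∅: on such a lookahead the parser cannot decide between expanding α and letting N vanish via β.

Nullable non-terminals: B, L, P.
FIRST sets used below: FIRST(L) = { 'f', ε }, FIRST(B) = { '*', 'f', ε }

B: nullable alternative(s) B → L; FOLLOW(B) = { $, 'f' }
  B → * c: FIRST \ {ε} = { '*' } — disjoint from FOLLOW(B)
  B → L: FIRST \ {ε} = { 'f' } — this is the only nullable alternative, skip

L: nullable alternative(s) L → ε; FOLLOW(L) = { $, 'f' }
  L → ε: FIRST \ {ε} = { } — this is the only nullable alternative, skip
  L → f B f: FIRST \ {ε} = { 'f' } — overlaps FOLLOW(L) on { 'f' }: CONFLICT
  L → f: FIRST \ {ε} = { 'f' } — overlaps FOLLOW(L) on { 'f' }: CONFLICT

P: nullable alternative(s) P → B; FOLLOW(P) = { $ }
  P → B f L: FIRST \ {ε} = { '*', 'f' } — disjoint from FOLLOW(P)
  P → B: FIRST \ {ε} = { '*', 'f' } — this is the only nullable alternative, skip
  P → f: FIRST \ {ε} = { 'f' } — disjoint from FOLLOW(P)

So the grammar has 2 FIRST/FOLLOW conflicts (marked CONFLICT above).

Answer: Yes. L → f B f with FOLLOW(L) on { 'f' }; L → f with FOLLOW(L) on { 'f' }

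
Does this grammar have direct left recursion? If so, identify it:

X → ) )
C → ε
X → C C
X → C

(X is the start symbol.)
X → ) ): starts with ')'
C → ε: starts with ε
X → C C: starts with C
X → C: starts with C

No direct left recursion found.

Answer: No direct left recursion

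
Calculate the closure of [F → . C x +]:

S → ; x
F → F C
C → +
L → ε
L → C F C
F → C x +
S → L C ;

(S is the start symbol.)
Start with: [F → . C x +]
  [F → . C x +] has the dot before C: add [C → . +]
No further items can be added.

CLOSURE = { [C → . +], [F → . C x +] }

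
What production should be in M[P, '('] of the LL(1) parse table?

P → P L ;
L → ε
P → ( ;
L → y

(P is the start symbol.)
To find M[P, '('], we find productions for P where '(' is in the predict set (PREDICT(N → α) = (FIRST(α) \ {ε}) ∪ (FOLLOW(N) if α ⇒* ε)).

Relevant sets:
  FIRST(P) = { '(' }

P → P L ;: PREDICT = { '(' }
  '(' is in predict set, so this production goes in M[P, '(']
P → ( ;: PREDICT = { '(' }
  '(' is in predict set, so this production goes in M[P, '(']

M[P, '('] = P → P L ;, P → ( ;  (a multiply-defined cell — the grammar is not LL(1))

Answer: P → P L ;, P → ( ;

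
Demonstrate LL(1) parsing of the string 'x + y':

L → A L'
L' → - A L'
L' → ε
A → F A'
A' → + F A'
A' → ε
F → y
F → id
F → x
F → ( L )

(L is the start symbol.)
Stack is shown with the top on the left.

Stack        Input    Action
----------------------------
L $          x + y $  output L → A L'
A L' $       x + y $  output A → F A'
F A' L' $    x + y $  output F → x
x A' L' $    x + y $  match 'x'
A' L' $      + y $    output A' → + F A'
+ F A' L' $  + y $    match '+'
F A' L' $    y $      output F → y
y A' L' $    y $      match 'y'
A' L' $      $        output A' → ε
L' $         $        output L' → ε
$            $        accept

The string is accepted.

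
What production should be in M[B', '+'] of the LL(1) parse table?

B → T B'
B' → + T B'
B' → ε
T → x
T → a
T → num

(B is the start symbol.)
To find M[B', '+'], we find productions for B' where '+' is in the predict set (PREDICT(N → α) = (FIRST(α) \ {ε}) ∪ (FOLLOW(N) if α ⇒* ε)).

Relevant sets:
  FOLLOW(B') = { $ }

B' → + T B': PREDICT = { '+' }
  '+' is in predict set, so this production goes in M[B', '+']
B' → ε: PREDICT = { $ }

M[B', '+'] = B' → + T B'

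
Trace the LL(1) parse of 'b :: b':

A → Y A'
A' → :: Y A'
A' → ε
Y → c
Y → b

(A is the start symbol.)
LL(1) parsing maintains a stack (initially the start symbol over $) and the input. At each step: if the stack top is a terminal, match it against the current input token; if it is a non-terminal N, replace it with the RHS of M[N, lookahead] (the unique production whose predict set contains the lookahead).

Stack is shown with the top on the left.

Stack      Input     Action
---------------------------
A $        b :: b $  output A → Y A'
Y A' $     b :: b $  output Y → b
b A' $     b :: b $  match 'b'
A' $       :: b $    output A' → :: Y A'
:: Y A' $  :: b $    match '::'
Y A' $     b $       output Y → b
b A' $     b $       match 'b'
A' $       $         output A' → ε
$          $         accept

The string is accepted.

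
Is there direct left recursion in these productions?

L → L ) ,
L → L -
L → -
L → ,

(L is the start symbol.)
Yes, L is left-recursive

L → L ) ,: LEFT RECURSIVE (starts with L)
L → L -: LEFT RECURSIVE (starts with L)
L → -: starts with '-'
L → ,: starts with ','

The grammar has direct left recursion on: L.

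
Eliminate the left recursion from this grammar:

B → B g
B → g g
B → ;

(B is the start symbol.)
B → g g B'
B → ; B'
B' → g B'
B' → ε

B is directly left-recursive. The standard transformation for
  A → A α₁ | ... | A α_m | β₁ | ... | β_n
is
  A  → β₁ A' | ... | β_n A'
  A' → α₁ A' | ... | α_m A' | ε

B → g g becomes B → g g B'
B → ; becomes B → ; B'
B → B g becomes B' → g B'
Add B' → ε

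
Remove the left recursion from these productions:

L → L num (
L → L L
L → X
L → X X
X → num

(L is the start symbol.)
L → X L'
L → X X L'
L' → num ( L'
L' → L L'
L' → ε
X → num

L is directly left-recursive. The standard transformation for
  A → A α₁ | ... | A α_m | β₁ | ... | β_n
is
  A  → β₁ A' | ... | β_n A'
  A' → α₁ A' | ... | α_m A' | ε

L → X becomes L → X L'
L → X X becomes L → X X L'
L → L num ( becomes L' → num ( L'
L → L L becomes L' → L L'
Add L' → ε

Productions for other non-terminals are unchanged:
  X → num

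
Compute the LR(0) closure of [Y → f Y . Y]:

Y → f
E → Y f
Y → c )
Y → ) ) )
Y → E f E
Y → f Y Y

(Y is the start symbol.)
{ [E → . Y f], [Y → . ) ) )], [Y → . E f E], [Y → . c )], [Y → . f Y Y], [Y → . f], [Y → f Y . Y] }

Start with: [Y → f Y . Y]
  [Y → f Y . Y] has the dot before Y: add [Y → . f], [Y → . c )], [Y → . ) ) )], [Y → . E f E], [Y → . f Y Y]
  [Y → . E f E] has the dot before E: add [E → . Y f]
No further items can be added.

CLOSURE = { [E → . Y f], [Y → . ) ) )], [Y → . E f E], [Y → . c )], [Y → . f Y Y], [Y → . f], [Y → f Y . Y] }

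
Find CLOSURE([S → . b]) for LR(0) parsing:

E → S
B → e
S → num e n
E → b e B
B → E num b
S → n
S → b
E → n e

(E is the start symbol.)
To compute CLOSURE, for each item [A → α.Bβ] where B is a non-terminal, add [B → .γ] for all productions B → γ; repeat for the newly added items until nothing changes.

Start with: [S → . b]
The dot precedes the terminal b, so nothing is added.

CLOSURE = { [S → . b] }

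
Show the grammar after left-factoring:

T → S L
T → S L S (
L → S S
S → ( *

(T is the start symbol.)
Left-factoring transforms A → αβ₁ | αβ₂ into A → αA' and A' → β₁ | β₂
(α is the longest common prefix among the alternatives). Repeat until
no nonterminal has two alternatives with a common prefix.

Round 1: T has alternatives sharing prefix 'S L'. Introduce T': T → S L T'
  Add: T' → ε
  Add: T' → S (

No remaining common prefixes — done.

Resulting grammar:
T → S L T'
T' → ε
T' → S (
L → S S
S → ( *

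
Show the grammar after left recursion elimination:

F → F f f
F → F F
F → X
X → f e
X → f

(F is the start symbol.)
F → X F'
F' → f f F'
F' → F F'
F' → ε
X → f e
X → f

F is directly left-recursive. The standard transformation for
  A → A α₁ | ... | A α_m | β₁ | ... | β_n
is
  A  → β₁ A' | ... | β_n A'
  A' → α₁ A' | ... | α_m A' | ε

F → X becomes F → X F'
F → F f f becomes F' → f f F'
F → F F becomes F' → F F'
Add F' → ε

Productions for other non-terminals are unchanged:
  X → f e
  X → f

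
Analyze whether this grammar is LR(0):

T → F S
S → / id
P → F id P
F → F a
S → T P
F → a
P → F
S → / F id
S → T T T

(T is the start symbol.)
A grammar is LR(0) if no state in the canonical LR(0) collection has:
  - both a shift item (dot before a terminal) and a complete item (shift-reduce conflict), or
  - two or more complete items (reduce-reduce conflict; the accept item [T' → T .] counts as a complete item here).

Augment with T' → T and build the canonical LR(0) collection (I0 = CLOSURE({[T' → . T]}), then GOTO on every symbol after a dot until no new states appear). It has 19 states:
  I0: { [F → . F a], [F → . a], [T → . F S], [T' → . T] }  — shift
  I1: { [F → . F a], [F → . a], [F → F . a], [S → . / F id], [S → . / id], [S → . T P], [S → . T T T], [T → . F S], [T → F . S] }  — shift
  I2: { [T' → T .] }  — accept
  I3: { [F → a .] }  — reduce
  I4: { [F → . F a], [F → . a], [S → / . F id], [S → / . id] }  — shift
  I5: { [T → F S .] }  — reduce
  I6: { [F → . F a], [F → . a], [P → . F id P], [P → . F], [S → T . P], [S → T . T T], [T → . F S] }  — shift
  I7: { [F → F a .], [F → a .] }  — 2 reduces
  I8: { [F → . F a], [F → . a], [F → F . a], [P → F . id P], [P → F .], [S → . / F id], [S → . / id], [S → . T P], [S → . T T T], [T → . F S], [T → F . S] }  — shift, reduce
  I9: { [S → T P .] }  — reduce
  I10: { [F → . F a], [F → . a], [S → T T . T], [T → . F S] }  — shift
  I11: { [S → T T T .] }  — reduce
  I12: { [F → . F a], [F → . a], [P → . F id P], [P → . F], [P → F id . P] }  — shift
  I13: { [F → F . a], [P → F . id P], [P → F .] }  — shift, reduce
  I14: { [P → F id P .] }  — reduce
  I15: { [F → F a .] }  — reduce
  I16: { [F → F . a], [S → / F . id] }  — shift
  I17: { [S → / id .] }  — reduce
  I18: { [S → / F id .] }  — reduce

Conflict in state I7:
  Reduce-reduce conflict: [F → F a .] and [F → a .]
So the grammar is NOT LR(0).

Answer: No. Reduce-reduce conflict: [F → F a .] and [F → a .]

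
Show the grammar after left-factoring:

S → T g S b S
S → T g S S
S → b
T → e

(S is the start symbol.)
S → T g S S'
S' → b S
S' → S
S → b
T → e

Left-factoring transforms A → αβ₁ | αβ₂ into A → αA' and A' → β₁ | β₂
(α is the longest common prefix among the alternatives). Repeat until
no nonterminal has two alternatives with a common prefix.

Round 1: S has alternatives sharing prefix 'T g S'. Introduce S': S → T g S S'
  Add: S' → b S
  Add: S' → S

No remaining common prefixes — done.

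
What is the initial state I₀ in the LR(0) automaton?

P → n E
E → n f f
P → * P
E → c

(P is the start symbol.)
{ [P → . * P], [P → . n E], [P' → . P] }

First, augment the grammar with P' → P
I₀ = CLOSURE({ [P' → . P] }):
  [P' → . P] has the dot before P: add [P → . n E], [P → . * P]
No further items can be added.

I₀ = { [P → . * P], [P → . n E], [P' → . P] }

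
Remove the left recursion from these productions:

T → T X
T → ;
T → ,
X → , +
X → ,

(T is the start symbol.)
T → ; T'
T → , T'
T' → X T'
T' → ε
X → , +
X → ,

T is directly left-recursive. The standard transformation for
  A → A α₁ | ... | A α_m | β₁ | ... | β_n
is
  A  → β₁ A' | ... | β_n A'
  A' → α₁ A' | ... | α_m A' | ε

T → ; becomes T → ; T'
T → , becomes T → , T'
T → T X becomes T' → X T'
Add T' → ε

Productions for other non-terminals are unchanged:
  X → , +
  X → ,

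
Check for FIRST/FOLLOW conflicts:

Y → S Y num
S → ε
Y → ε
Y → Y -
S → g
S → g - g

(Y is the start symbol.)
Nullable non-terminals: S, Y.
FIRST sets used below: FIRST(S) = { 'g', ε }, FIRST(Y) = { '-', 'g', 'num', ε }

S: nullable alternative(s) S → ε; FOLLOW(S) = { '-', 'g', 'num' }
  S → ε: FIRST \ {ε} = { } — this is the only nullable alternative, skip
  S → g: FIRST \ {ε} = { 'g' } — overlaps FOLLOW(S) on { 'g' }: CONFLICT
  S → g - g: FIRST \ {ε} = { 'g' } — overlaps FOLLOW(S) on { 'g' }: CONFLICT

Y: nullable alternative(s) Y → ε; FOLLOW(Y) = { $, '-', 'num' }
  Y → S Y num: FIRST \ {ε} = { '-', 'g', 'num' } — overlaps FOLLOW(Y) on { '-', 'num' }: CONFLICT
  Y → ε: FIRST \ {ε} = { } — this is the only nullable alternative, skip
  Y → Y -: FIRST \ {ε} = { '-', 'g', 'num' } — overlaps FOLLOW(Y) on { '-', 'num' }: CONFLICT

So the grammar has 4 FIRST/FOLLOW conflicts (marked CONFLICT above).

Answer: Yes. Y → S Y num with FOLLOW(Y) on { '-', 'num' }; Y → Y '-' with FOLLOW(Y) on { '-', 'num' }; S → g with FOLLOW(S) on { 'g' }; S → g '-' g with FOLLOW(S) on { 'g' }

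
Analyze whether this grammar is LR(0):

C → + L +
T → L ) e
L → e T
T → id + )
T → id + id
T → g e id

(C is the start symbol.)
Yes, the grammar is LR(0)

A grammar is LR(0) if no state in the canonical LR(0) collection has:
  - both a shift item (dot before a terminal) and a complete item (shift-reduce conflict), or
  - two or more complete items (reduce-reduce conflict; the accept item [C' → C .] counts as a complete item here).

Augment with C' → C and build the canonical LR(0) collection (I0 = CLOSURE({[C' → . C]}), then GOTO on every symbol after a dot until no new states appear). It has 17 states:
  I0: { [C → . + L +], [C' → . C] }  — shift
  I1: { [C → + . L +], [L → . e T] }  — shift
  I2: { [C' → C .] }  — accept
  I3: { [C → + L . +] }  — shift
  I4: { [L → . e T], [L → e . T], [T → . L ) e], [T → . g e id], [T → . id + )], [T → . id + id] }  — shift
  I5: { [T → L . ) e] }  — shift
  I6: { [L → e T .] }  — reduce
  I7: { [T → g . e id] }  — shift
  I8: { [T → id . + )], [T → id . + id] }  — shift
  I9: { [T → id + . )], [T → id + . id] }  — shift
  I10: { [T → id + ) .] }  — reduce
  I11: { [T → id + id .] }  — reduce
  I12: { [T → g e . id] }  — shift
  I13: { [T → g e id .] }  — reduce
  I14: { [T → L ) . e] }  — shift
  I15: { [T → L ) e .] }  — reduce
  I16: { [C → + L + .] }  — reduce

Every state is either a pure shift/goto state or contains exactly one complete item and nothing to shift — no conflicts. The grammar is LR(0).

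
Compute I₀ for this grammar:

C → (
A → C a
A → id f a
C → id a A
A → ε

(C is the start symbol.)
First, augment the grammar with C' → C
I₀ = CLOSURE({ [C' → . C] }):
  [C' → . C] has the dot before C: add [C → . (], [C → . id a A]
No further items can be added.

I₀ = { [C → . (], [C → . id a A], [C' → . C] }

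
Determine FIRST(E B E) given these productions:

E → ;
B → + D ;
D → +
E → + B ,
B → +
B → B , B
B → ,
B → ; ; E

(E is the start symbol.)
FIRST sets of the non-terminals involved (from the grammar, by fixed-point iteration):
  FIRST(E) = { '+', ';' }

To compute FIRST(E B E), process the symbols left to right:
Symbol E is a non-terminal. Add FIRST(E) \ {ε} = { '+', ';' }
E is not nullable (ε ∉ FIRST(E)), so stop here.
FIRST(E B E) = { '+', ';' }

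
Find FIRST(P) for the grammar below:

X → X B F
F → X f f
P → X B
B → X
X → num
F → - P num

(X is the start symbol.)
FIRST sets of the other non-terminals involved (by the same procedure, iterated to a fixed point):
  FIRST(X) = { 'num' }

From P → X B:
  - X is a non-terminal: add FIRST(X) \ {ε} = { 'num' }
    X is not nullable, so stop

Collecting: FIRST(P) = { 'num' }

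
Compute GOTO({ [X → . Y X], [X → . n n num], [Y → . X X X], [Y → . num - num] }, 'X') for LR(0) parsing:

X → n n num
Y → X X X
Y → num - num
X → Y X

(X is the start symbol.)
GOTO(I, 'X') = CLOSURE({ [A → αX.β] : [A → α.Xβ] ∈ I, X = 'X' })

Items with dot before 'X', with the dot advanced:
  [Y → . X X X] → [Y → X . X X]
Closure of the advanced items:
  [Y → X . X X] has the dot before X: add [X → . n n num], [X → . Y X]
  [X → . Y X] has the dot before Y: add [Y → . X X X], [Y → . num - num]

GOTO = { [X → . Y X], [X → . n n num], [Y → . X X X], [Y → . num - num], [Y → X . X X] }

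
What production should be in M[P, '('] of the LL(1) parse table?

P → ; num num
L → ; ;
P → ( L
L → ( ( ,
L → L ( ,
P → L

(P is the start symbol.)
To find M[P, '('], we find productions for P where '(' is in the predict set (PREDICT(N → α) = (FIRST(α) \ {ε}) ∪ (FOLLOW(N) if α ⇒* ε)).

Relevant sets:
  FIRST(L) = { '(', ';' }

P → ; num num: PREDICT = { ';' }
P → ( L: PREDICT = { '(' }
  '(' is in predict set, so this production goes in M[P, '(']
P → L: PREDICT = { '(', ';' }
  '(' is in predict set, so this production goes in M[P, '(']

M[P, '('] = P → ( L, P → L  (a multiply-defined cell — the grammar is not LL(1))

Answer: P → ( L, P → L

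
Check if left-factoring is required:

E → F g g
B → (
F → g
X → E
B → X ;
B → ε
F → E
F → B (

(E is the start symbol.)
Left-factoring is needed when two productions for the same non-terminal
share a common prefix on the right-hand side.

Productions for B:
  B → (
  B → X ;
  B → ε
Productions for F:
  F → g
  F → E
  F → B (

No common prefixes found.

Answer: No, left-factoring is not needed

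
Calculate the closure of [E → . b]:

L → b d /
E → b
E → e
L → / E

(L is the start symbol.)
Start with: [E → . b]
The dot precedes the terminal b, so nothing is added.

CLOSURE = { [E → . b] }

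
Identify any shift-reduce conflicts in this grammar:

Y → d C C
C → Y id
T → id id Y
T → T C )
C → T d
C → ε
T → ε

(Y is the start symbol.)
Augment with Y' → Y and build the canonical LR(0) collection (I0 = CLOSURE({[Y' → . Y]}), then GOTO on every symbol after a dot until no new states appear). It has 14 states:
  I0: { [Y → . d C C], [Y' → . Y] }  — shift
  I1: { [Y' → Y .] }  — accept
  I2: { [C → . T d], [C → . Y id], [C → .], [T → . T C )], [T → . id id Y], [T → .], [Y → . d C C], [Y → d . C C] }  — shift, 2 reduces
  I3: { [C → . T d], [C → . Y id], [C → .], [T → . T C )], [T → . id id Y], [T → .], [Y → . d C C], [Y → d C . C] }  — shift, 2 reduces
  I4: { [C → . T d], [C → . Y id], [C → .], [C → T . d], [T → . T C )], [T → . id id Y], [T → .], [T → T . C )], [Y → . d C C] }  — shift, 2 reduces
  I5: { [C → Y . id] }  — shift
  I6: { [T → id . id Y] }  — shift
  I7: { [T → id id . Y], [Y → . d C C] }  — shift
  I8: { [T → id id Y .] }  — reduce
  I9: { [C → Y id .] }  — reduce
  I10: { [T → T C . )] }  — shift
  I11: { [C → . T d], [C → . Y id], [C → .], [C → T d .], [T → . T C )], [T → . id id Y], [T → .], [Y → . d C C], [Y → d . C C] }  — shift, 3 reduces
  I12: { [T → T C ) .] }  — reduce
  I13: { [Y → d C C .] }  — reduce

I2 contains reduce items [C → .], [T → .] and shift items [T → . id id Y], [Y → . d C C] — shift-reduce conflict.
I3 contains reduce items [C → .], [T → .] and shift items [T → . id id Y], [Y → . d C C] — shift-reduce conflict.
I4 contains reduce items [C → .], [T → .] and shift items [C → T . d], [T → . id id Y], [Y → . d C C] — shift-reduce conflict.
I11 contains reduce items [C → .], [C → T d .], [T → .] and shift items [T → . id id Y], [Y → . d C C] — shift-reduce conflict.

Answer: Yes — I2: [C → .] vs [T → . id id Y]; I3: [C → .] vs [T → . id id Y]; I4: [C → .] vs [C → T . d]; I11: [C → .] vs [T → . id id Y]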